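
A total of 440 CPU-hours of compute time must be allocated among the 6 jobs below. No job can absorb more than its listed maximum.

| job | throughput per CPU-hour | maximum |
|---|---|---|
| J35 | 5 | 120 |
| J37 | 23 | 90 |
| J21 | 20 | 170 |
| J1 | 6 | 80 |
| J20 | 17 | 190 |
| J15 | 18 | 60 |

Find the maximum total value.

Order the jobs by throughput per CPU-hour: J37 23 > J21 20 > J15 18 > J20 17 > J1 6 > J35 5.
Give J37 90 to hit its cap of 90 → 350 left.
Give J21 170 to hit its cap of 170 → 180 left.
J15: +60 to 60 (cap) → 120 left.
Only 120 left; J20 takes them to reach 120.
Total = 23×90 + 20×170 + 17×120 + 18×60 = 8590.

8590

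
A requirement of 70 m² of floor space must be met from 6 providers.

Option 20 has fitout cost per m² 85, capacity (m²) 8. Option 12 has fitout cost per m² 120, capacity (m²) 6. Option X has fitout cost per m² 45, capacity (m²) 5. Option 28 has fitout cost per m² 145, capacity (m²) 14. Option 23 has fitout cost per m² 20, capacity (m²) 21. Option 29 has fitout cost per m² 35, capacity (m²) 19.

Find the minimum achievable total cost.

Fill from the cheapest provider first.
Take 21 from Option 23 at 20 → need 49 more.
Option 29 (35): use full 19 → 30 m² to go.
Option X at 45: take all 5 m² → 25 still needed.
Option 20 (85): use full 8 → 17 m² to go.
Take 6 from Option 12 at 120 → need 11 more.
Take 11 from Option 28 at 145 to finish.
Cost = 21×20 + 19×35 + 5×45 + 8×85 + 6×120 + 11×145 = 4305.

4305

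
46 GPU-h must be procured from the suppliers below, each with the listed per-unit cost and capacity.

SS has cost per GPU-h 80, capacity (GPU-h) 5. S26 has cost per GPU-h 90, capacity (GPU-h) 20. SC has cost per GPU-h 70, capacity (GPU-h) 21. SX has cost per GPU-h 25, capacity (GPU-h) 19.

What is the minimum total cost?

2435

Cheapest first:
SX (25): use full 19 ; 27 GPU-h to go.
Take 21 from SC at 70 ; need 6 more.
SS at 80: take all 5 GPU-h ; 1 still needed.
Take 1 from S26 at 90 to finish.
Cost = 19×25 + 21×70 + 5×80 + 1×90 = 2435.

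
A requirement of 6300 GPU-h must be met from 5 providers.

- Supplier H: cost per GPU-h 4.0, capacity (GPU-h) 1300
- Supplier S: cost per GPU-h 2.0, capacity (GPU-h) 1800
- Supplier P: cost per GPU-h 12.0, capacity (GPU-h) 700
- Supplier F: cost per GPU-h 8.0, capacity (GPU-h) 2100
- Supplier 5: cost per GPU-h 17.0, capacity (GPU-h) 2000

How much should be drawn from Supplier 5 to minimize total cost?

400

Cheapest first:
Take 1800 from Supplier S at 2.0 — need 4500 more.
Supplier H (4.0): use full 1300 — 3200 GPU-h to go.
Supplier F at 8.0: take all 2100 GPU-h — 1100 still needed.
Take 700 from Supplier P at 12.0 — need 400 more.
Supplier 5 (17.0): take the remaining 400 — done.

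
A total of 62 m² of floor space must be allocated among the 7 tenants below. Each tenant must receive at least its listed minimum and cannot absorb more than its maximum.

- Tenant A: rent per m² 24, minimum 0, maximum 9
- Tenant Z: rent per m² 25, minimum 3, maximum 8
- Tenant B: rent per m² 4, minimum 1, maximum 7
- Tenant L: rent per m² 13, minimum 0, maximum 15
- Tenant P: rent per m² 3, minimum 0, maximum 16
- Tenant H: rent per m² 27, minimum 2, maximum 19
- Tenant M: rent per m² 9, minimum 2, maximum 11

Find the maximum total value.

Meeting every minimum uses 0+3+1+0+0+2+2 = 8 m², leaving 54.
Order the tenants by rent per m²: Tenant H 27 > Tenant Z 25 > Tenant A 24 > Tenant L 13 > Tenant M 9 > Tenant B 4 > Tenant P 3.
Tenant H: +17 to 19 (cap) — 37 left.
Tenant Z: +5 to 8 (cap) — 32 left.
Tenant A: +9 to 9 (cap) — 23 left.
Tenant L: +15 to 15 (cap) — 8 left.
Tenant M: +8 (room for 9) → 10. Pool exhausted.
Total = 24×9 + 25×8 + 4×1 + 13×15 + 27×19 + 9×10 = 1218.

1218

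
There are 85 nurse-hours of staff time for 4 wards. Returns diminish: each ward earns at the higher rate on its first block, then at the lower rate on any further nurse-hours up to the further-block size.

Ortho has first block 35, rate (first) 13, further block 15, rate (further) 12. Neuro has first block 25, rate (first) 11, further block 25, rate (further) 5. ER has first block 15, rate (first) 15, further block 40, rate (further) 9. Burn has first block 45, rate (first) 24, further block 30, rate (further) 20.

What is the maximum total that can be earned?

Rank every tier by rate: Burn/first 24 > Burn/second 20 > ER/first 15 > Ortho/first 13 > Ortho/second 12 > Neuro/first 11 > ER/second 9 > Neuro/second 5.
Fill Burn first block (45 at 24) ; 40 left.
Fill Burn second block (30 at 20) ; 10 left.
10 remain; put them into ER first at 15.
Total = 24×45 + 20×30 + 15×10 = 1830.

1830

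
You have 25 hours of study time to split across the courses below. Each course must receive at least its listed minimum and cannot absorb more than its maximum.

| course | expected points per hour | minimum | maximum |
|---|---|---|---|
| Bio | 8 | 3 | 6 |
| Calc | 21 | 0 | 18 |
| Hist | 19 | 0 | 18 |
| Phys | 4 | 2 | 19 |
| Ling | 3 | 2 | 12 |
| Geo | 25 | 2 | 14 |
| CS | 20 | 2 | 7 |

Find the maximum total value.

470

Meeting every minimum uses 3+0+0+2+2+2+2 = 11 hours, leaving 14.
Highest expected points per hour first: Geo 25 > Calc 21 > CS 20 > Hist 19 > Bio 8 > Phys 4 > Ling 3.
Give Geo 12 more to hit its cap of 14 → 2 left.
Only 2 left; Calc takes them to reach 2.
Total = 8×3 + 21×2 + 4×2 + 3×2 + 25×14 + 20×2 = 470.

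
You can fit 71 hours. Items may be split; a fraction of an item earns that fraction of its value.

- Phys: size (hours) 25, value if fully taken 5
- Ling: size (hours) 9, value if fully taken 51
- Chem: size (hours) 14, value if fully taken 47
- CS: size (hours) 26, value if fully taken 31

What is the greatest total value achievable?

Rank by value-to-size ratio: Ling 51/9≈5.67, Chem 47/14≈3.36, CS 31/26≈1.19, Phys 5/25≈0.2.
All 9 hours of Ling fit (value 51) — 62 remain.
Take all of Chem (14 hours, value 47) — 48 hours left.
Take all of CS (26 hours, value 31) — 22 hours left.
Fill the last 22 hours with part of Phys: 22/25 of it earns 4.4.
Total value = 133.4.

133.4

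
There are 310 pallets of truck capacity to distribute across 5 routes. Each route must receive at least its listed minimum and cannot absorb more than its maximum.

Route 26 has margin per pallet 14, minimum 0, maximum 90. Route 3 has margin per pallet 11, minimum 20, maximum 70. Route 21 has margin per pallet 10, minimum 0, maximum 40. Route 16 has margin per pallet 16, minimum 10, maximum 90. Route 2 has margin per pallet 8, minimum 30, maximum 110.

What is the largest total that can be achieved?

4010

Meeting every minimum uses 0+20+0+10+30 = 60 pallets, leaving 250.
Rank by margin per pallet: Route 16 16 > Route 26 14 > Route 3 11 > Route 21 10 > Route 2 8.
Give Route 16 80 more to hit its cap of 90 ; 170 left.
Give Route 26 90 more to hit its cap of 90 ; 80 left.
Route 3 takes 50 more to reach its cap of 70 ; 30 left.
Only 30 left; Route 21 takes them to reach 30.
Total = 14×90 + 11×70 + 10×30 + 16×90 + 8×30 = 4010.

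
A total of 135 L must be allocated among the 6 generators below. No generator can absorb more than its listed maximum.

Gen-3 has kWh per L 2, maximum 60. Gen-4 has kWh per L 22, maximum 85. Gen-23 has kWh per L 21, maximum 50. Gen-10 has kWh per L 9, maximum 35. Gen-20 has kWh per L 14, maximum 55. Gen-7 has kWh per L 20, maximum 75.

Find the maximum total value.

Highest kWh per L first: Gen-4 22 > Gen-23 21 > Gen-7 20 > Gen-20 14 > Gen-10 9 > Gen-3 2.
Give Gen-4 85 to hit its cap of 85 → 50 left.
Give Gen-23 50 to hit its cap of 50 → 0 left.
Total = 22×85 + 21×50 = 2920.

2920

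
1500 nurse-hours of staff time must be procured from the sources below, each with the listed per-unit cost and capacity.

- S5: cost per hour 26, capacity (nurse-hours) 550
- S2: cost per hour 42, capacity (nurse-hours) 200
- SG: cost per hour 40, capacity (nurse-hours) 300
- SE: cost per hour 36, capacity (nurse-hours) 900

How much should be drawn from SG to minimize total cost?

Use sources in increasing cost order.
S5 (26): use full 550 ; 950 nurse-hours to go.
Take 900 from SE at 36 ; need 50 more.
Take 50 from SG at 40 to finish.
S2: unused.

50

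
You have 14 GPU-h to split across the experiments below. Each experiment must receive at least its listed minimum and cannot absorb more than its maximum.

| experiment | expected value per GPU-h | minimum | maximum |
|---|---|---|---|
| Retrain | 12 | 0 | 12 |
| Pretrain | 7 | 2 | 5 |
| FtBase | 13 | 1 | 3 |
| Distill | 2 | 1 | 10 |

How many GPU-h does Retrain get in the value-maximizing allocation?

Meeting every minimum uses 0+2+1+1 = 4 GPU-h, leaving 10.
Highest expected value per GPU-h first: FtBase 13 > Retrain 12 > Pretrain 7 > Distill 2.
FtBase: +2 to 3 (cap) → 8 left.
Retrain has room for 12 more but only 8 remain, so it gets 8.

8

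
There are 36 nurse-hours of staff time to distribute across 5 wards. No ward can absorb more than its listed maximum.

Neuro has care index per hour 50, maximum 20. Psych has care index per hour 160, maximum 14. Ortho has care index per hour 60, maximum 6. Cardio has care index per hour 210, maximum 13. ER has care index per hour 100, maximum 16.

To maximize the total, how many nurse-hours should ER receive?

Rank by care index per hour: Cardio 210 > Psych 160 > ER 100 > Ortho 60 > Neuro 50.
Cardio: +13 to 13 (cap) ; 23 left.
Give Psych 14 to hit its cap of 14 ; 9 left.
Only 9 left; ER takes them to reach 9.

9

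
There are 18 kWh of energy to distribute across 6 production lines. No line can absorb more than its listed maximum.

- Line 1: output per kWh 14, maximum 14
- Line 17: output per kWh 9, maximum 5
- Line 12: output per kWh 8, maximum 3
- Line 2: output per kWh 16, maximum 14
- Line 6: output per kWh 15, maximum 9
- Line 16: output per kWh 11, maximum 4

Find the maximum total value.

Order the production lines by output per kWh: Line 2 16 > Line 6 15 > Line 1 14 > Line 16 11 > Line 17 9 > Line 12 8.
Give Line 2 14 to hit its cap of 14 → 4 left.
Only 4 left; Line 6 takes them to reach 4.
Total = 16×14 + 15×4 = 284.

284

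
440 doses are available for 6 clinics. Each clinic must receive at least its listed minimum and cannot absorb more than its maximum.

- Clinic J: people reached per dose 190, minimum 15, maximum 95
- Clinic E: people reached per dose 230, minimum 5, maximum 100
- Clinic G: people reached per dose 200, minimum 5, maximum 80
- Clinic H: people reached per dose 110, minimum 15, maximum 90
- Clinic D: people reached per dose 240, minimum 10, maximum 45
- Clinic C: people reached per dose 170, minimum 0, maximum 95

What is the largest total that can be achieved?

Meeting every minimum uses 15+5+5+15+10+0 = 50 doses, leaving 390.
Rank by people reached per dose: Clinic D 240 > Clinic E 230 > Clinic G 200 > Clinic J 190 > Clinic C 170 > Clinic H 110.
Give Clinic D 35 more to hit its cap of 45 ; 355 left.
Give Clinic E 95 more to hit its cap of 100 ; 260 left.
Clinic G takes 75 more to reach its cap of 80 ; 185 left.
Give Clinic J 80 more to hit its cap of 95 ; 105 left.
Clinic C: +95 to 95 (cap) ; 10 left.
Clinic H has room for 75 more but only 10 remain, so it gets 25.
Total = 190×95 + 230×100 + 200×80 + 110×25 + 240×45 + 170×95 = 86750.

86750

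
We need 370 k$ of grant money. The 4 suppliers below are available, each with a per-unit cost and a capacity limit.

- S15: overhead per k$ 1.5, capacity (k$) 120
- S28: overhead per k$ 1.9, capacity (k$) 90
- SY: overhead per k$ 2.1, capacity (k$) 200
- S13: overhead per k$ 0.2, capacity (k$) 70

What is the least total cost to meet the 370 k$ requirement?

Fill from the cheapest supplier first.
Take 70 from S13 at 0.2 → need 300 more.
S15 (1.5): use full 120 → 180 k$ to go.
S28 (1.9): use full 90 → 90 k$ to go.
SY at 2.1: take 90 of its 200 → requirement met.
Cost = 70×0.2 + 120×1.5 + 90×1.9 + 90×2.1 = 554.

554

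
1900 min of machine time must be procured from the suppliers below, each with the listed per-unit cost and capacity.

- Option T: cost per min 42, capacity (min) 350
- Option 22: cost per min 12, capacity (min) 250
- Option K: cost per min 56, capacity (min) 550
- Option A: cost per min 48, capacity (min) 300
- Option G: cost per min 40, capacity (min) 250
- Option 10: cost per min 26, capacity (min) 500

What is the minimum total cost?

69100

Cheapest first:
Take 250 from Option 22 at 12 — need 1650 more.
Take 500 from Option 10 at 26 — need 1150 more.
Option G (40): use full 250 — 900 min to go.
Option T (42): use full 350 — 550 min to go.
Option A (48): use full 300 — 250 min to go.
Option K (56): take the remaining 250 — done.
Cost = 250×12 + 500×26 + 250×40 + 350×42 + 300×48 + 250×56 = 69100.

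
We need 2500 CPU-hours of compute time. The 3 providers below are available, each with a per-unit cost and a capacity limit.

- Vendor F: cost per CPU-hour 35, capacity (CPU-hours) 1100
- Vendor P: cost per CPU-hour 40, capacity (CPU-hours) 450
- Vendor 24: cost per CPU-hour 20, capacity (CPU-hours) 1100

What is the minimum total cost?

72500

Fill from the cheapest provider first.
Vendor 24 (20): use full 1100 — 1400 CPU-hours to go.
Take 1100 from Vendor F at 35 — need 300 more.
Take 300 from Vendor P at 40 to finish.
Cost = 1100×20 + 1100×35 + 300×40 = 72500.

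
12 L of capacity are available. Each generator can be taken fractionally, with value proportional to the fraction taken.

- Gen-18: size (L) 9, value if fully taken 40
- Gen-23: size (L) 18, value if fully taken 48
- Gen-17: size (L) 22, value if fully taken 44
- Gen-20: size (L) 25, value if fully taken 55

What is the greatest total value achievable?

Rank by value-to-size ratio: Gen-18 40/9≈4.44, Gen-23 48/18≈2.67, Gen-20 55/25≈2.2, Gen-17 44/22≈2.
Gen-18: take in full, 9 L for value 40 — 3 left.
Only 3 L remain; take 3/18 of Gen-23 for value 48×3/18 = 8.
Total value = 48.

48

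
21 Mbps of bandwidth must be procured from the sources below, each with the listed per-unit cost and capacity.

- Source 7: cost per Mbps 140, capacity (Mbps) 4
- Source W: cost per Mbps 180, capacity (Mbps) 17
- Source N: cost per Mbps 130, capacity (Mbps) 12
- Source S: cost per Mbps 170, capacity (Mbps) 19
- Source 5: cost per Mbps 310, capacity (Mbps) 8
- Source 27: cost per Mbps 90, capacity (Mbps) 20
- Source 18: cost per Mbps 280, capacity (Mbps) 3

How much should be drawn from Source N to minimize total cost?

Cheapest first:
Source 27 at 90: take all 20 Mbps ; 1 still needed.
Take 1 from Source N at 130 to finish.
Source 7, Source S, Source W, Source 18, Source 5: unused.

1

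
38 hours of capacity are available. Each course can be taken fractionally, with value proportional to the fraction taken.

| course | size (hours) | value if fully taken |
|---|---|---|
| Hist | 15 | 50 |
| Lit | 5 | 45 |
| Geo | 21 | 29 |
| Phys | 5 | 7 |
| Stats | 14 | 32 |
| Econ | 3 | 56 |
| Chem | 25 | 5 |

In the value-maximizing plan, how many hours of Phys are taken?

Sort by value density: Econ 56/3≈18.7, Lit 45/5≈9, Hist 50/15≈3.33, Stats 32/14≈2.29, Phys 7/5≈1.4, Geo 29/21≈1.38, Chem 5/25≈0.2.
Take all of Econ (3 hours, value 56) → 35 hours left.
Lit: take in full, 5 hours for value 45 → 30 left.
Hist: take in full, 15 hours for value 50 → 15 left.
Take all of Stats (14 hours, value 32) → 1 hours left.
Fill the last 1 hours with part of Phys: 1/5 of it earns 1.4.

1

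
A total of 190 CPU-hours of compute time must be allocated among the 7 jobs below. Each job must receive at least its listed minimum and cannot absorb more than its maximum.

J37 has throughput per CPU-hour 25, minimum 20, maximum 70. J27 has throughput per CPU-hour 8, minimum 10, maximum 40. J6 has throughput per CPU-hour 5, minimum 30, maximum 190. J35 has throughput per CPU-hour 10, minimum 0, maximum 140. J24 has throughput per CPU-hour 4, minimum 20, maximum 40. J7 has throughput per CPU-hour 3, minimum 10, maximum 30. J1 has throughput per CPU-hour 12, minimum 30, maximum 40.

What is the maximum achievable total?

Meeting every minimum uses 20+10+30+0+20+10+30 = 120 CPU-hours, leaving 70.
Order the jobs by throughput per CPU-hour: J37 25 > J1 12 > J35 10 > J27 8 > J6 5 > J24 4 > J7 3.
Give J37 50 more to hit its cap of 70 → 20 left.
J1: +10 to 40 (cap) → 10 left.
Only 10 left; J35 takes them to reach 10.
Total = 25×70 + 8×10 + 5×30 + 10×10 + 4×20 + 3×10 + 12×40 = 2670.

2670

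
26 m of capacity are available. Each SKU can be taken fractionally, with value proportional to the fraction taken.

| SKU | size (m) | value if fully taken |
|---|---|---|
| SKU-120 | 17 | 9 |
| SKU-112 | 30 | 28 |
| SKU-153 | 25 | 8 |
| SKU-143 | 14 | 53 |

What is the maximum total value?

64.2

Best value per unit of size first: SKU-143 53/14≈3.79, SKU-112 28/30≈0.933, SKU-120 9/17≈0.529, SKU-153 8/25≈0.32.
SKU-143: take in full, 14 m for value 53 → 12 left.
12 m left: a 12/30 share of SKU-112 gives 28×12/30 = 11.2.
Total value = 64.2.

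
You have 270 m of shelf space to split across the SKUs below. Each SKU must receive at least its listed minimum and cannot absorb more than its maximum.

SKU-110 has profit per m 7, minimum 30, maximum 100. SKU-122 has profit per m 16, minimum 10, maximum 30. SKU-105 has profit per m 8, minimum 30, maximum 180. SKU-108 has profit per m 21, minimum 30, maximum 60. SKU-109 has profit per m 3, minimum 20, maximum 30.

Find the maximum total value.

Meeting every minimum uses 30+10+30+30+20 = 120 m, leaving 150.
Rank by profit per m: SKU-108 21 > SKU-122 16 > SKU-105 8 > SKU-110 7 > SKU-109 3.
SKU-108 takes 30 more to reach its cap of 60 ; 120 left.
SKU-122 takes 20 more to reach its cap of 30 ; 100 left.
Only 100 left; SKU-105 takes them to reach 130.
Total = 7×30 + 16×30 + 8×130 + 21×60 + 3×20 = 3050.

3050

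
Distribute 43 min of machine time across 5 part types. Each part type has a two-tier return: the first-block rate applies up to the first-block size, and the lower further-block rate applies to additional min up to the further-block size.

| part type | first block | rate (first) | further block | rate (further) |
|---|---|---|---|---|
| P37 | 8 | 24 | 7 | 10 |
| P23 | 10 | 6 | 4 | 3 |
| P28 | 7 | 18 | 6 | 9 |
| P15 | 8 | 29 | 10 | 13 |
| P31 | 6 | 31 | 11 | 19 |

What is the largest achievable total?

Rank every tier by rate: P31/T1 31 > P15/T1 29 > P37/T1 24 > P31/T2 19 > P28/T1 18 > P15/T2 13 > P37/T2 10 > P28/T2 9 > P23/T1 6 > P23/T2 3.
P31/T1 (31): +6 ; 37 left.
P15 T1 at 29: fill all 8 ; 29 left.
P37 T1 at 24: fill all 8 ; 21 left.
P31 T2 at 19: fill all 11 ; 10 left.
P28/T1 (18): +7 ; 3 left.
3 remain; put them into P15 T2 at 13.
Total = 31×6 + 29×8 + 24×8 + 19×11 + 18×7 + 13×3 = 984.

984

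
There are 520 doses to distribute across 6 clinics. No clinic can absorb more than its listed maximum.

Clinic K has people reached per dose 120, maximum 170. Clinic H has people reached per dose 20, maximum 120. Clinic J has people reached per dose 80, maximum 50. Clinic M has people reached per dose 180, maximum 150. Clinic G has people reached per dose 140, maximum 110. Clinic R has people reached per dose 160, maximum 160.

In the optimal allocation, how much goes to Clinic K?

Rank by people reached per dose: Clinic M 180 > Clinic R 160 > Clinic G 140 > Clinic K 120 > Clinic J 80 > Clinic H 20.
Clinic M: +150 to 150 (cap) ; 370 left.
Give Clinic R 160 to hit its cap of 160 ; 210 left.
Clinic G takes 110 to reach its cap of 110 ; 100 left.
Only 100 left; Clinic K takes them to reach 100.

100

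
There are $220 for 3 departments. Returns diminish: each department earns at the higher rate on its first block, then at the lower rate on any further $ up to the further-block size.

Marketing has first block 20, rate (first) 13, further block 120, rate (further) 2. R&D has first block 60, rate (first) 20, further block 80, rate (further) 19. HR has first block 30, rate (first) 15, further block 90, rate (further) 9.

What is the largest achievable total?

3700

Treat each block as its own option and order by rate: R&D/first 20 > R&D/second 19 > HR/first 15 > Marketing/first 13 > HR/second 9 > Marketing/second 2.
Fill R&D first block (60 at 20) → 160 left.
Fill R&D second block (80 at 19) → 80 left.
HR/first (15): +30 → 50 left.
Fill Marketing first block (20 at 13) → 30 left.
HR second at 9: only 30 left, fill 30.
Total = 20×60 + 19×80 + 15×30 + 13×20 + 9×30 = 3700.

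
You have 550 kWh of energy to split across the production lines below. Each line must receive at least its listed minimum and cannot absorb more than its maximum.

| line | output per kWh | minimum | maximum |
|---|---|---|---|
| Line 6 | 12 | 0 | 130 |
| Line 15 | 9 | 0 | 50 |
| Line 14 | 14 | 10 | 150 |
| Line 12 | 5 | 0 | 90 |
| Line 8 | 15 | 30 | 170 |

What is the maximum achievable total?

Meeting every minimum uses 0+0+10+0+30 = 40 kWh, leaving 510.
Rank by output per kWh: Line 8 15 > Line 14 14 > Line 6 12 > Line 15 9 > Line 12 5.
Give Line 8 140 more to hit its cap of 170 → 370 left.
Give Line 14 140 more to hit its cap of 150 → 230 left.
Give Line 6 130 more to hit its cap of 130 → 100 left.
Line 15 takes 50 more to reach its cap of 50 → 50 left.
Only 50 left; Line 12 takes them to reach 50.
Total = 12×130 + 9×50 + 14×150 + 5×50 + 15×170 = 6910.

6910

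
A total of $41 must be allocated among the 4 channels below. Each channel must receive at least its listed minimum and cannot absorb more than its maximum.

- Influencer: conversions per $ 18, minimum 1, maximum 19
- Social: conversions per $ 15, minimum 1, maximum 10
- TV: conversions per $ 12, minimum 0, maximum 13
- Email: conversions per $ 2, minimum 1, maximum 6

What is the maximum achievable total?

626

Meeting every minimum uses 1+1+0+1 = 3 $, leaving 38.
Order the channels by conversions per $: Influencer 18 > Social 15 > TV 12 > Email 2.
Give Influencer 18 more to hit its cap of 19 ; 20 left.
Give Social 9 more to hit its cap of 10 ; 11 left.
TV: +11 (room for 13) → 11. Pool exhausted.
Total = 18×19 + 15×10 + 12×11 + 2×1 = 626.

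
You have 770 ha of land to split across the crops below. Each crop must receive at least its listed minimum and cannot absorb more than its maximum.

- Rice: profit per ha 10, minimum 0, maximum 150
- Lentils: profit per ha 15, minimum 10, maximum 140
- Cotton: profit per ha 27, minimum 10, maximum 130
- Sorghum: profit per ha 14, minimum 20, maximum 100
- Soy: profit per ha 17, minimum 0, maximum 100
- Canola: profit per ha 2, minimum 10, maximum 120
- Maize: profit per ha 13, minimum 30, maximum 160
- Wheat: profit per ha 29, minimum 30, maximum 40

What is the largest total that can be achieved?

12870

Meeting every minimum uses 0+10+10+20+0+10+30+30 = 110 ha, leaving 660.
Highest profit per ha first: Wheat 29 > Cotton 27 > Soy 17 > Lentils 15 > Sorghum 14 > Maize 13 > Rice 10 > Canola 2.
Give Wheat 10 more to hit its cap of 40 — 650 left.
Cotton: +120 to 130 (cap) — 530 left.
Soy: +100 to 100 (cap) — 430 left.
Lentils: +130 to 140 (cap) — 300 left.
Sorghum: +80 to 100 (cap) — 220 left.
Maize takes 130 more to reach its cap of 160 — 90 left.
Rice: +90 (room for 150) → 90. Pool exhausted.
Total = 10×90 + 15×140 + 27×130 + 14×100 + 17×100 + 2×10 + 13×160 + 29×40 = 12870.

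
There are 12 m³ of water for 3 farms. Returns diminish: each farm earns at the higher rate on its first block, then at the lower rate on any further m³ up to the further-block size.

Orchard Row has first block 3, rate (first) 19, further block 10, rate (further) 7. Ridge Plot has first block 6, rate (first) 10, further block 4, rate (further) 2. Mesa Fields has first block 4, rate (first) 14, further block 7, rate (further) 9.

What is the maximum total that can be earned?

Order all 6 blocks by rate: Orchard Row/first 19 > Mesa Fields/first 14 > Ridge Plot/first 10 > Mesa Fields/second 9 > Orchard Row/second 7 > Ridge Plot/second 2.
Fill Orchard Row first block (3 at 19) ; 9 left.
Mesa Fields first at 14: fill all 4 ; 5 left.
Ridge Plot first at 10: only 5 left, fill 5.
Total = 19×3 + 14×4 + 10×5 = 163.

163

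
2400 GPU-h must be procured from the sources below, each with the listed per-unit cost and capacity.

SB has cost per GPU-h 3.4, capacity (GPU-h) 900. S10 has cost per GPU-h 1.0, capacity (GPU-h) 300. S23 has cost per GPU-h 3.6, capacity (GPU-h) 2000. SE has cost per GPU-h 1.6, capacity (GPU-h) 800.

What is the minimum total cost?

Cheapest first:
Take 300 from S10 at 1.0 → need 2100 more.
SE (1.6): use full 800 → 1300 GPU-h to go.
Take 900 from SB at 3.4 → need 400 more.
S23 (3.6): take the remaining 400 → done.
Cost = 300×1.0 + 800×1.6 + 900×3.4 + 400×3.6 = 6080.

6080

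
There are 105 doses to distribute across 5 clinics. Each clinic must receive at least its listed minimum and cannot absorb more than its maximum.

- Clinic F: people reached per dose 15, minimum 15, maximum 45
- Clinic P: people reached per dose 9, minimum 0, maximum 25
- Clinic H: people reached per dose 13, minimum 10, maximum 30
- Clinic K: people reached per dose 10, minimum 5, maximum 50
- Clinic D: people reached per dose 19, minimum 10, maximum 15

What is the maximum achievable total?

Meeting every minimum uses 15+0+10+5+10 = 40 doses, leaving 65.
Rank by people reached per dose: Clinic D 19 > Clinic F 15 > Clinic H 13 > Clinic K 10 > Clinic P 9.
Clinic D takes 5 more to reach its cap of 15 — 60 left.
Clinic F takes 30 more to reach its cap of 45 — 30 left.
Give Clinic H 20 more to hit its cap of 30 — 10 left.
Clinic K has room for 45 more but only 10 remain, so it gets 15.
Total = 15×45 + 13×30 + 10×15 + 19×15 = 1500.

1500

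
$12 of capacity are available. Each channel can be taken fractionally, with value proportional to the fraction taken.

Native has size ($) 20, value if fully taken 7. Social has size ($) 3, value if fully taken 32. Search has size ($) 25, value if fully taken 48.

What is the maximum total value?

49.28

Rank by value-to-size ratio: Social 32/3≈10.7, Search 48/25≈1.92, Native 7/20≈0.35.
Social: take in full, 3 $ for value 32 ; 9 left.
Fill the last 9 $ with part of Search: 9/25 of it earns 17.28.
Total value = 49.28.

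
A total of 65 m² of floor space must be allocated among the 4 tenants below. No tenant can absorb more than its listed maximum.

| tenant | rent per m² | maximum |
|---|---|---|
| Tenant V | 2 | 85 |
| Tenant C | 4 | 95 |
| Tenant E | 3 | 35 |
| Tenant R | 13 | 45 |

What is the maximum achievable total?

Order the tenants by rent per m²: Tenant R 13 > Tenant C 4 > Tenant E 3 > Tenant V 2.
Tenant R takes 45 to reach its cap of 45 — 20 left.
Tenant C: +20 (room for 95) → 20. Pool exhausted.
Total = 4×20 + 13×45 = 665.

665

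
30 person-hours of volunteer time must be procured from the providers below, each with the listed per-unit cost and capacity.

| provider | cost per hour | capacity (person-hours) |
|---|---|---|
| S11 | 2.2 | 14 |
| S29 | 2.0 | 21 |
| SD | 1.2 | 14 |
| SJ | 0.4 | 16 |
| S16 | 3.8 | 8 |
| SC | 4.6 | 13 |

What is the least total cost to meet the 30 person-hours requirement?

Fill from the cheapest provider first.
SJ (0.4): use full 16 → 14 person-hours to go.
SD (1.2): use full 14 → 0 person-hours to go.
S29, S11, S16, SC: unused.
Cost = 16×0.4 + 14×1.2 = 23.2.

23.2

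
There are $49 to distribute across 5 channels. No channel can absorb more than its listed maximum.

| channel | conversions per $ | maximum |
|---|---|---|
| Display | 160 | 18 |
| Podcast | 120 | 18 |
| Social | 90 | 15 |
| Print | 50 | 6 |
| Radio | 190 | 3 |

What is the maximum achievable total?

6510

Order the channels by conversions per $: Radio 190 > Display 160 > Podcast 120 > Social 90 > Print 50.
Give Radio 3 to hit its cap of 3 ; 46 left.
Display: +18 to 18 (cap) ; 28 left.
Podcast: +18 to 18 (cap) ; 10 left.
Only 10 left; Social takes them to reach 10.
Total = 160×18 + 120×18 + 90×10 + 190×3 = 6510.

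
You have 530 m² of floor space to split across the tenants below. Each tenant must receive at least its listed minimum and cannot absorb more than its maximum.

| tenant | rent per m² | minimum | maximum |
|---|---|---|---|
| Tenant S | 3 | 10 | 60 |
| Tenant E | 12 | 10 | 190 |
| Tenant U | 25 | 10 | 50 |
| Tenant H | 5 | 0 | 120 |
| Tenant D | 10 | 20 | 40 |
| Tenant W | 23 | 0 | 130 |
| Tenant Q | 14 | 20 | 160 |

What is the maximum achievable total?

Meeting every minimum uses 10+10+10+0+20+0+20 = 70 m², leaving 460.
Highest rent per m² first: Tenant U 25 > Tenant W 23 > Tenant Q 14 > Tenant E 12 > Tenant D 10 > Tenant H 5 > Tenant S 3.
Tenant U: +40 to 50 (cap) ; 420 left.
Tenant W takes 130 more to reach its cap of 130 ; 290 left.
Give Tenant Q 140 more to hit its cap of 160 ; 150 left.
Only 150 left; Tenant E takes them to reach 160.
Total = 3×10 + 12×160 + 25×50 + 10×20 + 23×130 + 14×160 = 8630.

8630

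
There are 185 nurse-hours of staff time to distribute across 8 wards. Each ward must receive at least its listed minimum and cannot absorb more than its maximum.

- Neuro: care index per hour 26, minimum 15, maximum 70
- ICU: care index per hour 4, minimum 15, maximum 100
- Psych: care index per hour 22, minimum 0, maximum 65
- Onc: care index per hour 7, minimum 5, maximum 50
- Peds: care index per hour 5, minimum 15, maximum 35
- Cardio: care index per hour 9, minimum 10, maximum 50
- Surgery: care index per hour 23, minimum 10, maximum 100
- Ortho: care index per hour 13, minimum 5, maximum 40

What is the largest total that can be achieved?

Meeting every minimum uses 15+15+0+5+15+10+10+5 = 75 nurse-hours, leaving 110.
Order the wards by care index per hour: Neuro 26 > Surgery 23 > Psych 22 > Ortho 13 > Cardio 9 > Onc 7 > Peds 5 > ICU 4.
Neuro: +55 to 70 (cap) — 55 left.
Surgery: +55 (room for 90) → 65. Pool exhausted.
Total = 26×70 + 4×15 + 7×5 + 5×15 + 9×10 + 23×65 + 13×5 = 3640.

3640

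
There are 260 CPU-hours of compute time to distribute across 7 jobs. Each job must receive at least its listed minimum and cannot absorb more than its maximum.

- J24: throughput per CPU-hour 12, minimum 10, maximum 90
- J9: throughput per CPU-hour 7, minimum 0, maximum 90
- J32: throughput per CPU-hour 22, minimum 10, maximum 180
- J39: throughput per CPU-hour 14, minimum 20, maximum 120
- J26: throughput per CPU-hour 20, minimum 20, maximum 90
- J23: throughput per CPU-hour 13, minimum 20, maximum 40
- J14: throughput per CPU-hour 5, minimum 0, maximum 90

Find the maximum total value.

5220

Meeting every minimum uses 10+0+10+20+20+20+0 = 80 CPU-hours, leaving 180.
Rank by throughput per CPU-hour: J32 22 > J26 20 > J39 14 > J23 13 > J24 12 > J9 7 > J14 5.
J32 takes 170 more to reach its cap of 180 — 10 left.
J26: +10 (room for 70) → 30. Pool exhausted.
Total = 12×10 + 22×180 + 14×20 + 20×30 + 13×20 = 5220.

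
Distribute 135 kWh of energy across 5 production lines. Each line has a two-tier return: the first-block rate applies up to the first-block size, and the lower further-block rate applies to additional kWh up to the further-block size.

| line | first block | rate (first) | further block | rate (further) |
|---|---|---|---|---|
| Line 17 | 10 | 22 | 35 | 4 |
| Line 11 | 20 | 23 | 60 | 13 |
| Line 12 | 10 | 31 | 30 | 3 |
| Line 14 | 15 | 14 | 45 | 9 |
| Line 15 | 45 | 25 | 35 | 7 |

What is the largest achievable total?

2780

Treat each block as its own option and order by rate: Line 12/first 31 > Line 15/first 25 > Line 11/first 23 > Line 17/first 22 > Line 14/first 14 > Line 11/second 13 > Line 14/second 9 > Line 15/second 7 > Line 17/second 4 > Line 12/second 3.
Line 12/first (31): +10 — 125 left.
Fill Line 15 first block (45 at 25) — 80 left.
Line 11 first at 23: fill all 20 — 60 left.
Fill Line 17 first block (10 at 22) — 50 left.
Line 14 first at 14: fill all 15 — 35 left.
Line 11/second: +35 of 60 at 13; pool empty.
Total = 31×10 + 25×45 + 23×20 + 22×10 + 14×15 + 13×35 = 2780.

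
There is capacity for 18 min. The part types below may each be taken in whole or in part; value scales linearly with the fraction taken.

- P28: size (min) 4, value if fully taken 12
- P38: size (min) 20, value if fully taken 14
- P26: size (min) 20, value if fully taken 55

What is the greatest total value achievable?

50.5

Rank by value-to-size ratio: P28 12/4≈3, P26 55/20≈2.75, P38 14/20≈0.7.
Take all of P28 (4 min, value 12) → 14 min left.
Fill the last 14 min with part of P26: 14/20 of it earns 38.5.
Total value = 50.5.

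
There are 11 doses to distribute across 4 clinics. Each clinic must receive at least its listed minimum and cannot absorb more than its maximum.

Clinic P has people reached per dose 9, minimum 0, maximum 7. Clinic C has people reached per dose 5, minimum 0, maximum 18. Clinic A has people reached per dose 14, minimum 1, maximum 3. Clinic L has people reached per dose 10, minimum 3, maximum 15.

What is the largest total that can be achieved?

122

Meeting every minimum uses 0+0+1+3 = 4 doses, leaving 7.
Highest people reached per dose first: Clinic A 14 > Clinic L 10 > Clinic P 9 > Clinic C 5.
Clinic A takes 2 more to reach its cap of 3 — 5 left.
Only 5 left; Clinic L takes them to reach 8.
Total = 14×3 + 10×8 = 122.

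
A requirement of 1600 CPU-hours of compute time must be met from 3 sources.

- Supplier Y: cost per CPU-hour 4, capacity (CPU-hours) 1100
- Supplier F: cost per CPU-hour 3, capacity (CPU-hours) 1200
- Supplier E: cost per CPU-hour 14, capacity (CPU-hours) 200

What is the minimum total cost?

Cheapest first:
Supplier F at 3: take all 1200 CPU-hours — 400 still needed.
Take 400 from Supplier Y at 4 to finish.
Supplier E: unused.
Cost = 1200×3 + 400×4 = 5200.

5200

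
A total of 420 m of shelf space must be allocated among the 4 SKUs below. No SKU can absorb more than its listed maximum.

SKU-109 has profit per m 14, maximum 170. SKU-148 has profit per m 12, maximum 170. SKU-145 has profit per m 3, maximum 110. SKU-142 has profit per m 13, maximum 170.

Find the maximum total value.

Order the SKUs by profit per m: SKU-109 14 > SKU-142 13 > SKU-148 12 > SKU-145 3.
Give SKU-109 170 to hit its cap of 170 ; 250 left.
SKU-142: +170 to 170 (cap) ; 80 left.
Only 80 left; SKU-148 takes them to reach 80.
Total = 14×170 + 12×80 + 13×170 = 5550.

5550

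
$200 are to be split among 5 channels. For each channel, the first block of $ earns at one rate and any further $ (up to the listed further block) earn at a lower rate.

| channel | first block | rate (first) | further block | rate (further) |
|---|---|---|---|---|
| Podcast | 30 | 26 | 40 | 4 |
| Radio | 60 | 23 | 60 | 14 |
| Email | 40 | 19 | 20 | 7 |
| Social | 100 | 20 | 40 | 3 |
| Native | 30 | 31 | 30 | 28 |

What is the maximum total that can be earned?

Order all 10 blocks by rate: Native/first 31 > Native/second 28 > Podcast/first 26 > Radio/first 23 > Social/first 20 > Email/first 19 > Radio/second 14 > Email/second 7 > Podcast/second 4 > Social/second 3.
Native first at 31: fill all 30 — 170 left.
Native/second (28): +30 — 140 left.
Podcast/first (26): +30 — 110 left.
Fill Radio first block (60 at 23) — 50 left.
Social/first: +50 of 100 at 20; pool empty.
Total = 31×30 + 28×30 + 26×30 + 23×60 + 20×50 = 4930.

4930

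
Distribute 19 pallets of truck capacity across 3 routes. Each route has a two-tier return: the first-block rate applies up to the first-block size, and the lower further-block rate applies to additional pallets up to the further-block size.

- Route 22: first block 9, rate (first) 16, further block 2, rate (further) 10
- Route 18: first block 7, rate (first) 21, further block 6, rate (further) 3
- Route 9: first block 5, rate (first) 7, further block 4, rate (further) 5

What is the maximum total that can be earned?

Treat each block as its own option and order by rate: Route 18/tier1 21 > Route 22/tier1 16 > Route 22/tier2 10 > Route 9/tier1 7 > Route 9/tier2 5 > Route 18/tier2 3.
Fill Route 18 tier1 block (7 at 21) → 12 left.
Route 22/tier1 (16): +9 → 3 left.
Route 22 tier2 at 10: fill all 2 → 1 left.
1 remain; put them into Route 9 tier1 at 7.
Total = 21×7 + 16×9 + 10×2 + 7×1 = 318.

318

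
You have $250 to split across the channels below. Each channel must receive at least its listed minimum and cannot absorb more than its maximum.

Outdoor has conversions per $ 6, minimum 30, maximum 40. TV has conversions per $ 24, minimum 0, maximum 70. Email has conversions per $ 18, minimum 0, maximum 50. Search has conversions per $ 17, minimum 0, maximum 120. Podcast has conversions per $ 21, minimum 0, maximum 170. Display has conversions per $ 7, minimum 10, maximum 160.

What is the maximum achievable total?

Meeting every minimum uses 30+0+0+0+0+10 = 40 $, leaving 210.
Order the channels by conversions per $: TV 24 > Podcast 21 > Email 18 > Search 17 > Display 7 > Outdoor 6.
TV: +70 to 70 (cap) → 140 left.
Only 140 left; Podcast takes them to reach 140.
Total = 6×30 + 24×70 + 21×140 + 7×10 = 4870.

4870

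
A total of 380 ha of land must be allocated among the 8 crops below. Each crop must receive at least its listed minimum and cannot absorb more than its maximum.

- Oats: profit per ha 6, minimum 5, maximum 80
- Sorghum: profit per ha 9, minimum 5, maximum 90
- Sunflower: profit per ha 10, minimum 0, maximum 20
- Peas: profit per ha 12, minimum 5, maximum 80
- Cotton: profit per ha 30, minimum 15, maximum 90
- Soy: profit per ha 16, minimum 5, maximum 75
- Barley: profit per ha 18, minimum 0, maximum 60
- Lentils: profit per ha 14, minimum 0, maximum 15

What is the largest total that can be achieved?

6695

Meeting every minimum uses 5+5+0+5+15+5+0+0 = 35 ha, leaving 345.
Order the crops by profit per ha: Cotton 30 > Barley 18 > Soy 16 > Lentils 14 > Peas 12 > Sunflower 10 > Sorghum 9 > Oats 6.
Cotton: +75 to 90 (cap) — 270 left.
Barley: +60 to 60 (cap) — 210 left.
Soy takes 70 more to reach its cap of 75 — 140 left.
Lentils takes 15 more to reach its cap of 15 — 125 left.
Peas takes 75 more to reach its cap of 80 — 50 left.
Sunflower takes 20 more to reach its cap of 20 — 30 left.
Sorghum has room for 85 more but only 30 remain, so it gets 35.
Total = 6×5 + 9×35 + 10×20 + 12×80 + 30×90 + 16×75 + 18×60 + 14×15 = 6695.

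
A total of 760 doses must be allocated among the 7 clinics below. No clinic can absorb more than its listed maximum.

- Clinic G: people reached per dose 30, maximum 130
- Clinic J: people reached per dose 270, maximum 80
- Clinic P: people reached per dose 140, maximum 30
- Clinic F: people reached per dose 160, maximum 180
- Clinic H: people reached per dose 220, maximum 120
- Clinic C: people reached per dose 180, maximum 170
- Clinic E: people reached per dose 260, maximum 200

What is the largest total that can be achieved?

160800

Highest people reached per dose first: Clinic J 270 > Clinic E 260 > Clinic H 220 > Clinic C 180 > Clinic F 160 > Clinic P 140 > Clinic G 30.
Clinic J takes 80 to reach its cap of 80 — 680 left.
Give Clinic E 200 to hit its cap of 200 — 480 left.
Clinic H takes 120 to reach its cap of 120 — 360 left.
Clinic C takes 170 to reach its cap of 170 — 190 left.
Clinic F: +180 to 180 (cap) — 10 left.
Clinic P has room for 30 but only 10 remain, so it gets 10.
Total = 270×80 + 140×10 + 160×180 + 220×120 + 180×170 + 260×200 = 160800.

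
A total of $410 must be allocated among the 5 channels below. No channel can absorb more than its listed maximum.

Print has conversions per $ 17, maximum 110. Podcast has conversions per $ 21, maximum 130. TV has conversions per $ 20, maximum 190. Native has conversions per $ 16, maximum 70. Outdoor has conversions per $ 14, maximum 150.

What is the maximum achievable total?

Order the channels by conversions per $: Podcast 21 > TV 20 > Print 17 > Native 16 > Outdoor 14.
Give Podcast 130 to hit its cap of 130 → 280 left.
Give TV 190 to hit its cap of 190 → 90 left.
Print has room for 110 but only 90 remain, so it gets 90.
Total = 17×90 + 21×130 + 20×190 = 8060.

8060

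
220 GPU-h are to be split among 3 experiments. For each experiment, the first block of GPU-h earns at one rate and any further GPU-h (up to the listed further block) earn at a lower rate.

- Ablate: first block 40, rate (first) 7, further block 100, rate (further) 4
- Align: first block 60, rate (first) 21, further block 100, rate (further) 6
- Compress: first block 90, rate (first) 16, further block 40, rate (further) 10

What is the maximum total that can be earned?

3310

Treat each block as its own option and order by rate: Align/tier1 21 > Compress/tier1 16 > Compress/tier2 10 > Ablate/tier1 7 > Align/tier2 6 > Ablate/tier2 4.
Align/tier1 (21): +60 → 160 left.
Compress/tier1 (16): +90 → 70 left.
Fill Compress tier2 block (40 at 10) → 30 left.
Ablate tier1 at 7: only 30 left, fill 30.
Total = 21×60 + 16×90 + 10×40 + 7×30 = 3310.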